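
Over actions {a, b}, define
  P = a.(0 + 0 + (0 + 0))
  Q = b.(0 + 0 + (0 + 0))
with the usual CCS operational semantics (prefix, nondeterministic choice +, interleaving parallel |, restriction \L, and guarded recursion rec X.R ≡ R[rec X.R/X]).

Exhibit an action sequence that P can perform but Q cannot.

Reachable graph of P (2 states):
  u0 = a.(0 + 0 + (0 + 0)) :: -a-> u1
  u1 = 0 + 0 + (0 + 0) :: ∅
Reachable graph of Q (2 states):
  v0 = b.(0 + 0 + (0 + 0)) :: -b-> v1
  v1 = 0 + 0 + (0 + 0) :: ∅
Trace ⟨a⟩ through P, begin at {u0}:
  [1] a ⇒ {u1}
  P completes σ.
Trace ⟨a⟩ through Q, begin at {v0}:
  [1] a ⇒ ∅ (Q stuck)

a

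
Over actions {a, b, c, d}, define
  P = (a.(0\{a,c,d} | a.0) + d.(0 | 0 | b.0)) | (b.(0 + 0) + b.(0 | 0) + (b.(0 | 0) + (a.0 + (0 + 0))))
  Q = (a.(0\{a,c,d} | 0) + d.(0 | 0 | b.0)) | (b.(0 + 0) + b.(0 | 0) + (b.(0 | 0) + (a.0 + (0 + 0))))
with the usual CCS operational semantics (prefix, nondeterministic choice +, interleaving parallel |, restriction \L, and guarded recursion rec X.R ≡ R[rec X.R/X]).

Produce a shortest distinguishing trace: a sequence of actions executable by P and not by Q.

Reachable graph of P (20 states):
  s0 = (a.(0\{a,c,d} | a.0) + d.(0 | 0 | b.0)) | (b.(0 + 0) + b.(0 | 0) + (b.(0 | 0) + (a.0 + (0 + 0)))) → —a→ s1, —a→ s2, —b→ s3, —b→ s4, —d→ s5
  s1 = (a.(0\{a,c,d} | a.0) + d.(0 | 0 | b.0)) | 0 → —a→ s6, —d→ s7
  s2 = 0\{a,c,d} | a.0 | (b.(0 + 0) + b.(0 | 0) + (b.(0 | 0) + (a.0 + (0 + 0)))) → —a→ s6, —a→ s8, —b→ s10, —b→ s9
  s3 = (a.(0\{a,c,d} | a.0) + d.(0 | 0 | b.0)) | (0 + 0) → —a→ s9, —d→ s11
  s4 = (a.(0\{a,c,d} | a.0) + d.(0 | 0 | b.0)) | (0 | 0) → —a→ s10, —d→ s12
  s5 = 0 | 0 | b.0 | (b.(0 + 0) + b.(0 | 0) + (b.(0 | 0) + (a.0 + (0 + 0)))) → —a→ s7, —b→ s11, —b→ s12, —b→ s13
  s6 = 0\{a,c,d} | a.0 | 0 → —a→ s14
  s7 = 0 | 0 | b.0 | 0 → —b→ s15
  s8 = 0\{a,c,d} | 0 | (b.(0 + 0) + b.(0 | 0) + (b.(0 | 0) + (a.0 + (0 + 0)))) → —a→ s14, —b→ s16, —b→ s17
  s9 = 0\{a,c,d} | a.0 | (0 + 0) → —a→ s16
  s10 = 0\{a,c,d} | a.0 | (0 | 0) → —a→ s17
  s11 = 0 | 0 | b.0 | (0 + 0) → —b→ s18
  s12 = 0 | 0 | b.0 | (0 | 0) → —b→ s19
  s13 = 0 | 0 | 0 | (b.(0 + 0) + b.(0 | 0) + (b.(0 | 0) + (a.0 + (0 + 0)))) → —a→ s15, —b→ s18, —b→ s19
  s14 = 0\{a,c,d} | 0 | 0 → ·
  s15 = 0 | 0 | 0 | 0 → ·
  s16 = 0\{a,c,d} | 0 | (0 + 0) → ·
  s17 = 0\{a,c,d} | 0 | (0 | 0) → ·
  s18 = 0 | 0 | 0 | (0 + 0) → ·
  s19 = 0 | 0 | 0 | (0 | 0) → ·
Reachable graph of Q (16 states):
  t0 = (a.(0\{a,c,d} | 0) + d.(0 | 0 | b.0)) | (b.(0 + 0) + b.(0 | 0) + (b.(0 | 0) + (a.0 + (0 + 0)))) → —a→ t1, —a→ t2, —b→ t3, —b→ t4, —d→ t5
  t1 = (a.(0\{a,c,d} | 0) + d.(0 | 0 | b.0)) | 0 → —a→ t6, —d→ t7
  t2 = 0\{a,c,d} | 0 | (b.(0 + 0) + b.(0 | 0) + (b.(0 | 0) + (a.0 + (0 + 0)))) → —a→ t6, —b→ t8, —b→ t9
  t3 = (a.(0\{a,c,d} | 0) + d.(0 | 0 | b.0)) | (0 + 0) → —a→ t8, —d→ t10
  t4 = (a.(0\{a,c,d} | 0) + d.(0 | 0 | b.0)) | (0 | 0) → —a→ t9, —d→ t11
  t5 = 0 | 0 | b.0 | (b.(0 + 0) + b.(0 | 0) + (b.(0 | 0) + (a.0 + (0 + 0)))) → —a→ t7, —b→ t10, —b→ t11, —b→ t12
  t6 = 0\{a,c,d} | 0 | 0 → ·
  t7 = 0 | 0 | b.0 | 0 → —b→ t13
  t8 = 0\{a,c,d} | 0 | (0 + 0) → ·
  t9 = 0\{a,c,d} | 0 | (0 | 0) → ·
  t10 = 0 | 0 | b.0 | (0 + 0) → —b→ t14
  t11 = 0 | 0 | b.0 | (0 | 0) → —b→ t15
  t12 = 0 | 0 | 0 | (b.(0 + 0) + b.(0 | 0) + (b.(0 | 0) + (a.0 + (0 + 0)))) → —a→ t13, —b→ t14, —b→ t15
  t13 = 0 | 0 | 0 | 0 → ·
  t14 = 0 | 0 | 0 | (0 + 0) → ·
  t15 = 0 | 0 | 0 | (0 | 0) → ·
Executing aaa from P (initial set {s0}):
  after a @ step 1: {s1, s2}
  after a @ step 2: {s6, s8}
  after a @ step 3: {s14}
  ✓ P
Executing aaa from Q (initial set {t0}):
  after a @ step 1: {t1, t2}
  after a @ step 2: {t6}
  after a @ step 3: ∅ (Q stuck)

aaa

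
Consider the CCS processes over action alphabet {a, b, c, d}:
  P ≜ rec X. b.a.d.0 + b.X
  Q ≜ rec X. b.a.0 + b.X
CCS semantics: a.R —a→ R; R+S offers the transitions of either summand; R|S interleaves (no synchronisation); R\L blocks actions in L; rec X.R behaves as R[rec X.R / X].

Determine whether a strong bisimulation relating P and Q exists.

Reachable graph of P (4 states):
  p0 = rec X. b.a.d.0 + b.X → ··b··> p0, ··b··> p1
  p1 = a.d.0 → ··a··> p2
  p2 = d.0 → ··d··> p3
  p3 = 0 → ∅
Reachable graph of Q (3 states):
  q0 = rec X. b.a.0 + b.X → ··b··> q0, ··b··> q1
  q1 = a.0 → ··a··> q2
  q2 = 0 → ∅
Coarsest stable partition (strong bisimilarity classes):
  B0 = {p0}
  B1 = {p1}
  B2 = {p2}
  B3 = {p3, q2}
  B4 = {q0}
  B5 = {q1}
p0 ∈ B0, q0 ∈ B4 → different blocks

P ≁ Q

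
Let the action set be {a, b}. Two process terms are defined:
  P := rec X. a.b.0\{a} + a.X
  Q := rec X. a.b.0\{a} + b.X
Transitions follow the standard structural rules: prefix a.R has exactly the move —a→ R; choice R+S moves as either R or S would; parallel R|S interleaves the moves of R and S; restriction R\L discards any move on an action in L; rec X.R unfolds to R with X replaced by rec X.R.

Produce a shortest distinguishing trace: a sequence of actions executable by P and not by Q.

aa

LTS(P): 3 reachable states
  u0 = rec X. a.b.0\{a} + a.X → ··a··> u0, ··a··> u1
  u1 = b.0\{a} → ··b··> u2
  u2 = 0\{a} → ∅
LTS(Q): 3 reachable states
  v0 = rec X. a.b.0\{a} + b.X → ··a··> v1, ··b··> v0
  v1 = b.0\{a} → ··b··> v2
  v2 = 0\{a} → ∅
Run σ = ⟨aa⟩ on P: start {u0}
  [1] a ⇒ {u0, u1}
  [2] a ⇒ {u0, u1}
  P completes σ.
Run σ = ⟨aa⟩ on Q: start {v0}
  [1] a ⇒ {v1}
  [2] a ⇒ ∅  — Q cannot continue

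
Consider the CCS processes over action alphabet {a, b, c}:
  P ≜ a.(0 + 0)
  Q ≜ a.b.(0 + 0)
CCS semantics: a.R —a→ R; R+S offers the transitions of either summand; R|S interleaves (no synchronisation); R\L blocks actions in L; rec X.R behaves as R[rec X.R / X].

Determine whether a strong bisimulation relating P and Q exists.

LTS(P): 2 reachable states
  p0 = a.(0 + 0) ⊢ --a--▸ p1
  p1 = 0 + 0 ⊢ ∅
LTS(Q): 3 reachable states
  q0 = a.b.(0 + 0) ⊢ --a--▸ q1
  q1 = b.(0 + 0) ⊢ --b--▸ q2
  q2 = 0 + 0 ⊢ ∅
Bisimilarity quotient blocks:
  B0 = {p0}
  B1 = {p1, q2}
  B2 = {q0}
  B3 = {q1}
p0 ∈ B0, q0 ∈ B2 → different blocks

P ≁ Q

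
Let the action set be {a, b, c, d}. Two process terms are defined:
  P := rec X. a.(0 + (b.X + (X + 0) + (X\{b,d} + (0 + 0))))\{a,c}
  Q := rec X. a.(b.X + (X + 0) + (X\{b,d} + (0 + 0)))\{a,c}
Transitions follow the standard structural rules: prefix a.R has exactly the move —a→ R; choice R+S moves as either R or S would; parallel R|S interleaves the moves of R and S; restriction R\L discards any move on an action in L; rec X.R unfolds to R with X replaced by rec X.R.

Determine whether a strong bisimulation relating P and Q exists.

P's transition system — 3 states:
  m0 = rec X. a.(0 + (b.X + (X + 0) + (X\{b,d} + (0 + 0))))\{a,c} ⊢ =a=> m1
  m1 = (0 + (b.(rec X. a.(0 + (b.X + (X + 0) + (X\{b,d} + (0 + 0))))\{a,c}) + ((rec X. a.(0 + (b.X + (X + 0) + (X\{b,d} + (0 + 0))))\{a,c}) + 0) + ((rec X. a.(0 + (b.X + (X + 0) + (X\{b,d} + (0 + 0))))\{a,c})\{b,d} + (0 + 0))))\{a,c} ⊢ =b=> m2
  m2 = (rec X. a.(0 + (b.X + (X + 0) + (X\{b,d} + (0 + 0))))\{a,c})\{a,c} ⊢ ·
Q's transition system — 3 states:
  n0 = rec X. a.(b.X + (X + 0) + (X\{b,d} + (0 + 0)))\{a,c} ⊢ =a=> n1
  n1 = (b.(rec X. a.(b.X + (X + 0) + (X\{b,d} + (0 + 0)))\{a,c}) + ((rec X. a.(b.X + (X + 0) + (X\{b,d} + (0 + 0)))\{a,c}) + 0) + ((rec X. a.(b.X + (X + 0) + (X\{b,d} + (0 + 0)))\{a,c})\{b,d} + (0 + 0)))\{a,c} ⊢ =b=> n2
  n2 = (rec X. a.(b.X + (X + 0) + (X\{b,d} + (0 + 0)))\{a,c})\{a,c} ⊢ ·
Partition-refinement fixed point:
  B0 = {m0, n0}
  B1 = {m1, n1}
  B2 = {m2, n2}
m0 ∈ B0, n0 ∈ B0 → same block

YES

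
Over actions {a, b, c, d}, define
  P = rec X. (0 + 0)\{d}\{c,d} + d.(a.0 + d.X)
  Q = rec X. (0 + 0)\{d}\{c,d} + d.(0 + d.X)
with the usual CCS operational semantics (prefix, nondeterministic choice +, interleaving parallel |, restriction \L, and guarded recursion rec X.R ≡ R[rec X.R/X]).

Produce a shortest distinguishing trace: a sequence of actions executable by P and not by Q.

Reachable graph of P (3 states):
  u0 = rec X. (0 + 0)\{d}\{c,d} + d.(a.0 + d.X) → --d--▸ u1
  u1 = a.0 + d.(rec X. (0 + 0)\{d}\{c,d} + d.(a.0 + d.X)) → --a--▸ u2, --d--▸ u0
  u2 = 0 → deadlocked
Reachable graph of Q (2 states):
  v0 = rec X. (0 + 0)\{d}\{c,d} + d.(0 + d.X) → --d--▸ v1
  v1 = 0 + d.(rec X. (0 + 0)\{d}\{c,d} + d.(0 + d.X)) → --d--▸ v0
Executing da from P (initial set {u0}):
  [1] d ⇒ {u1}
  [2] a ⇒ {u2}
  P completes σ.
Executing da from Q (initial set {v0}):
  [1] d ⇒ {v1}
  [2] a ⇒ no successor for Q

da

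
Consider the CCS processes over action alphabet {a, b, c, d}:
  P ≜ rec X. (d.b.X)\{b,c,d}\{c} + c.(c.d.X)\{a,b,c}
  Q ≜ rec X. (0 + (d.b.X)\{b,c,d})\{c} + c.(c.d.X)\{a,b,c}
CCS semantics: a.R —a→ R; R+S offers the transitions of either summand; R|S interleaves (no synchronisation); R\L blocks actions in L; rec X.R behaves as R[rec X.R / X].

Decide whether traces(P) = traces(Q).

YES

P's transition system — 2 states:
  u0 = rec X. (d.b.X)\{b,c,d}\{c} + c.(c.d.X)\{a,b,c} | —c→ u1
  u1 = (c.d.(rec X. (d.b.X)\{b,c,d}\{c} + c.(c.d.X)\{a,b,c}))\{a,b,c} | ·
Q's transition system — 2 states:
  v0 = rec X. (0 + (d.b.X)\{b,c,d})\{c} + c.(c.d.X)\{a,b,c} | —c→ v1
  v1 = (c.d.(rec X. (0 + (d.b.X)\{b,c,d})\{c} + c.(c.d.X)\{a,b,c}))\{a,b,c} | ·
Bisimilarity quotient blocks:
  B0 = {u0, v0}
  B1 = {u1, v1}
u0 ∈ B0, v0 ∈ B0 → same block
Bisimilar ⇒ trace-equivalent.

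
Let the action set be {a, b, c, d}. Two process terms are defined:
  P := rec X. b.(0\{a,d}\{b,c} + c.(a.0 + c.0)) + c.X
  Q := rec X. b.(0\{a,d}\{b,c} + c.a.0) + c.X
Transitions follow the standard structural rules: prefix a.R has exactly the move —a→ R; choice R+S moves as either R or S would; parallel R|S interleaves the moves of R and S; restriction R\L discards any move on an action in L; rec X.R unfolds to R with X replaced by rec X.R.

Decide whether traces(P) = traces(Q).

Reachable graph of P (4 states):
  m0 = rec X. b.(0\{a,d}\{b,c} + c.(a.0 + c.0)) + c.X | —b→ m1, —c→ m0
  m1 = 0\{a,d}\{b,c} + c.(a.0 + c.0) | —c→ m2
  m2 = a.0 + c.0 | —a→ m3, —c→ m3
  m3 = 0 | stopped
Reachable graph of Q (4 states):
  n0 = rec X. b.(0\{a,d}\{b,c} + c.a.0) + c.X | —b→ n1, —c→ n0
  n1 = 0\{a,d}\{b,c} + c.a.0 | —c→ n2
  n2 = a.0 | —a→ n3
  n3 = 0 | stopped
Executing bcc from P (initial set {m0}):
  after b @ step 1: {m1}
  after c @ step 2: {m2}
  after c @ step 3: {m3}
  ✓ P
Executing bcc from Q (initial set {n0}):
  after b @ step 1: {n1}
  after c @ step 2: {n2}
  after c @ step 3: no successor for Q

traces(P) ≠ traces(Q) — witness ⟨bcc⟩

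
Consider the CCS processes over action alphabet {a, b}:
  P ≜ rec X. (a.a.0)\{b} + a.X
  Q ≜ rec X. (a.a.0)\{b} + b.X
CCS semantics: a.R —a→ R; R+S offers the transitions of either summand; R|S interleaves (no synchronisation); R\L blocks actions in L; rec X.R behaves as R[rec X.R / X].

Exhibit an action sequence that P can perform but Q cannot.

P's transition system — 3 states:
  u0 = rec X. (a.a.0)\{b} + a.X → -a-> u0, -a-> u1
  u1 = (a.0)\{b} → -a-> u2
  u2 = 0\{b} → ∅
Q's transition system — 3 states:
  v0 = rec X. (a.a.0)\{b} + b.X → -a-> v1, -b-> v0
  v1 = (a.0)\{b} → -a-> v2
  v2 = 0\{b} → ∅
Trace ⟨aaa⟩ through P, begin at {u0}:
  after a @ step 1: {u0, u1}
  after a @ step 2: {u0, u1, u2}
  after a @ step 3: {u0, u1, u2}
  P completes σ.
Trace ⟨aaa⟩ through Q, begin at {v0}:
  after a @ step 1: {v1}
  after a @ step 2: {v2}
  after a @ step 3: no successor for Q

aaa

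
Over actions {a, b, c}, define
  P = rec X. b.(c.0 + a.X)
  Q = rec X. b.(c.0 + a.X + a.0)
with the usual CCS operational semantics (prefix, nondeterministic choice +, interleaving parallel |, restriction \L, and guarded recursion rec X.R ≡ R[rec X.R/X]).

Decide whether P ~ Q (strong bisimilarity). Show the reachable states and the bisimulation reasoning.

P ≁ Q

LTS(P): 3 reachable states
  p0 = rec X. b.(c.0 + a.X) has moves -b-> p1
  p1 = c.0 + a.(rec X. b.(c.0 + a.X)) has moves -a-> p0, -c-> p2
  p2 = 0 has moves deadlocked
LTS(Q): 3 reachable states
  q0 = rec X. b.(c.0 + a.X + a.0) has moves -b-> q1
  q1 = c.0 + a.(rec X. b.(c.0 + a.X + a.0)) + a.0 has moves -a-> q0, -a-> q2, -c-> q2
  q2 = 0 has moves deadlocked
Bisimilarity quotient blocks:
  B0 = {p0}
  B1 = {p1}
  B2 = {p2, q2}
  B3 = {q0}
  B4 = {q1}
p0 ∈ B0, q0 ∈ B3 → different blocks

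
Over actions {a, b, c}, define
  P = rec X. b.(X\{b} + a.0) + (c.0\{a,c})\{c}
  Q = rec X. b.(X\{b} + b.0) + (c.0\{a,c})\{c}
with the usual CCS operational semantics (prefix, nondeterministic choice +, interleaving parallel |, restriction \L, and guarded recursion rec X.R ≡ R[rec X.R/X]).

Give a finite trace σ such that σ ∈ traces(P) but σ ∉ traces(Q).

P's transition system — 3 states:
  s0 = rec X. b.(X\{b} + a.0) + (c.0\{a,c})\{c} :: --b--▸ s1
  s1 = (rec X. b.(X\{b} + a.0) + (c.0\{a,c})\{c})\{b} + a.0 :: --a--▸ s2
  s2 = 0 :: stopped
Q's transition system — 3 states:
  t0 = rec X. b.(X\{b} + b.0) + (c.0\{a,c})\{c} :: --b--▸ t1
  t1 = (rec X. b.(X\{b} + b.0) + (c.0\{a,c})\{c})\{b} + b.0 :: --b--▸ t2
  t2 = 0 :: stopped
Run σ = ⟨ba⟩ on P: start {s0}
  [1] b ⇒ {s1}
  [2] a ⇒ {s2}
  — P admits the full trace.
Run σ = ⟨ba⟩ on Q: start {t0}
  [1] b ⇒ {t1}
  [2] a ⇒ ∅ (Q stuck)

ba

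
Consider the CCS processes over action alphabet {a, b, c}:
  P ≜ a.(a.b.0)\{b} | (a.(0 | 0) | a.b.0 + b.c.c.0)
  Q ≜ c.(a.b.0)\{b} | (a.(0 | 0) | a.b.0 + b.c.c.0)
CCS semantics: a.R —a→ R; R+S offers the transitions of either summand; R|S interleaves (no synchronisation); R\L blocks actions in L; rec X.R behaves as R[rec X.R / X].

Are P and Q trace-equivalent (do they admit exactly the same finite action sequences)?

Reachable graph of P (27 states):
  u0 = a.(a.b.0)\{b} | (a.(0 | 0) | a.b.0 + b.c.c.0) has moves —a→ u1, —a→ u2, —a→ u3, —b→ u4
  u1 = (a.b.0)\{b} | (a.(0 | 0) | a.b.0 + b.c.c.0) has moves —a→ u5, —a→ u6, —a→ u7, —b→ u8
  u2 = a.(a.b.0)\{b} | (0 | 0 | a.b.0) has moves —a→ u5, —a→ u9
  u3 = a.(a.b.0)\{b} | (a.(0 | 0) | b.0) has moves —a→ u6, —a→ u9, —b→ u10
  u4 = a.(a.b.0)\{b} | c.c.0 has moves —a→ u8, —c→ u11
  u5 = (a.b.0)\{b} | (0 | 0 | a.b.0) has moves —a→ u12, —a→ u13
  u6 = (a.b.0)\{b} | (a.(0 | 0) | b.0) has moves —a→ u12, —a→ u14, —b→ u15
  u7 = (b.0)\{b} | (a.(0 | 0) | a.b.0 + b.c.c.0) has moves —a→ u13, —a→ u14, —b→ u16
  u8 = (a.b.0)\{b} | c.c.0 has moves —a→ u16, —c→ u17
  u9 = a.(a.b.0)\{b} | (0 | 0 | b.0) has moves —a→ u12, —b→ u18
  u10 = a.(a.b.0)\{b} | (a.(0 | 0) | 0) has moves —a→ u15, —a→ u18
  u11 = a.(a.b.0)\{b} | c.0 has moves —a→ u17, —c→ u19
  u12 = (a.b.0)\{b} | (0 | 0 | b.0) has moves —a→ u20, —b→ u21
  u13 = (b.0)\{b} | (0 | 0 | a.b.0) has moves —a→ u20
  u14 = (b.0)\{b} | (a.(0 | 0) | b.0) has moves —a→ u20, —b→ u22
  u15 = (a.b.0)\{b} | (a.(0 | 0) | 0) has moves —a→ u21, —a→ u22
  u16 = (b.0)\{b} | c.c.0 has moves —c→ u23
  u17 = (a.b.0)\{b} | c.0 has moves —a→ u23, —c→ u24
  u18 = a.(a.b.0)\{b} | (0 | 0 | 0) has moves —a→ u21
  u19 = a.(a.b.0)\{b} | 0 has moves —a→ u24
  u20 = (b.0)\{b} | (0 | 0 | b.0) has moves —b→ u25
  u21 = (a.b.0)\{b} | (0 | 0 | 0) has moves —a→ u25
  u22 = (b.0)\{b} | (a.(0 | 0) | 0) has moves —a→ u25
  u23 = (b.0)\{b} | c.0 has moves —c→ u26
  u24 = (a.b.0)\{b} | 0 has moves —a→ u26
  u25 = (b.0)\{b} | (0 | 0 | 0) has moves deadlocked
  u26 = (b.0)\{b} | 0 has moves deadlocked
Reachable graph of Q (27 states):
  v0 = c.(a.b.0)\{b} | (a.(0 | 0) | a.b.0 + b.c.c.0) has moves —a→ v1, —a→ v2, —b→ v3, —c→ v4
  v1 = c.(a.b.0)\{b} | (0 | 0 | a.b.0) has moves —a→ v5, —c→ v6
  v2 = c.(a.b.0)\{b} | (a.(0 | 0) | b.0) has moves —a→ v5, —b→ v7, —c→ v8
  v3 = c.(a.b.0)\{b} | c.c.0 has moves —c→ v10, —c→ v9
  v4 = (a.b.0)\{b} | (a.(0 | 0) | a.b.0 + b.c.c.0) has moves —a→ v11, —a→ v6, —a→ v8, —b→ v9
  v5 = c.(a.b.0)\{b} | (0 | 0 | b.0) has moves —b→ v12, —c→ v13
  v6 = (a.b.0)\{b} | (0 | 0 | a.b.0) has moves —a→ v13, —a→ v14
  v7 = c.(a.b.0)\{b} | (a.(0 | 0) | 0) has moves —a→ v12, —c→ v15
  v8 = (a.b.0)\{b} | (a.(0 | 0) | b.0) has moves —a→ v13, —a→ v16, —b→ v15
  v9 = (a.b.0)\{b} | c.c.0 has moves —a→ v17, —c→ v18
  v10 = c.(a.b.0)\{b} | c.0 has moves —c→ v18, —c→ v19
  v11 = (b.0)\{b} | (a.(0 | 0) | a.b.0 + b.c.c.0) has moves —a→ v14, —a→ v16, —b→ v17
  v12 = c.(a.b.0)\{b} | (0 | 0 | 0) has moves —c→ v20
  v13 = (a.b.0)\{b} | (0 | 0 | b.0) has moves —a→ v21, —b→ v20
  v14 = (b.0)\{b} | (0 | 0 | a.b.0) has moves —a→ v21
  v15 = (a.b.0)\{b} | (a.(0 | 0) | 0) has moves —a→ v20, —a→ v22
  v16 = (b.0)\{b} | (a.(0 | 0) | b.0) has moves —a→ v21, —b→ v22
  v17 = (b.0)\{b} | c.c.0 has moves —c→ v23
  v18 = (a.b.0)\{b} | c.0 has moves —a→ v23, —c→ v24
  v19 = c.(a.b.0)\{b} | 0 has moves —c→ v24
  v20 = (a.b.0)\{b} | (0 | 0 | 0) has moves —a→ v25
  v21 = (b.0)\{b} | (0 | 0 | b.0) has moves —b→ v25
  v22 = (b.0)\{b} | (a.(0 | 0) | 0) has moves —a→ v25
  v23 = (b.0)\{b} | c.0 has moves —c→ v26
  v24 = (a.b.0)\{b} | 0 has moves —a→ v26
  v25 = (b.0)\{b} | (0 | 0 | 0) has moves deadlocked
  v26 = (b.0)\{b} | 0 has moves deadlocked
Trace ⟨ba⟩ through P, begin at {u0}:
  after b @ step 1: {u4}
  after a @ step 2: {u8}
  — P admits the full trace.
Trace ⟨ba⟩ through Q, begin at {v0}:
  after b @ step 1: {v3}
  after a @ step 2: no successor for Q

NO — witness ⟨ba⟩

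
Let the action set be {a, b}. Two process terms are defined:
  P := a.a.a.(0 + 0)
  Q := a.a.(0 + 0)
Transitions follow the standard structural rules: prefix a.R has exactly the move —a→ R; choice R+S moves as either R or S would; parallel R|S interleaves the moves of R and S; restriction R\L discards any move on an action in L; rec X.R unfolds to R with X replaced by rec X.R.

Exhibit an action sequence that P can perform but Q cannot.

P's transition system — 4 states:
  p0 = a.a.a.(0 + 0) ⊢ =a=> p1
  p1 = a.a.(0 + 0) ⊢ =a=> p2
  p2 = a.(0 + 0) ⊢ =a=> p3
  p3 = 0 + 0 ⊢ deadlocked
Q's transition system — 3 states:
  q0 = a.a.(0 + 0) ⊢ =a=> q1
  q1 = a.(0 + 0) ⊢ =a=> q2
  q2 = 0 + 0 ⊢ deadlocked
Run σ = ⟨aaa⟩ on P: start {p0}
  after a @ step 1: {p1}
  after a @ step 2: {p2}
  after a @ step 3: {p3}
  P completes σ.
Run σ = ⟨aaa⟩ on Q: start {q0}
  after a @ step 1: {q1}
  after a @ step 2: {q2}
  after a @ step 3: no successor for Q

aaa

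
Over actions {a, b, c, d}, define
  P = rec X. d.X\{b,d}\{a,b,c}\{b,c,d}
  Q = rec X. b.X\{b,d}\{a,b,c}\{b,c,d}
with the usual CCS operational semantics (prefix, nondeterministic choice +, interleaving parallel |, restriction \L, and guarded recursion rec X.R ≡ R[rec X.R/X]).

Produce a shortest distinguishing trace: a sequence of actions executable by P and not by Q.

d

Reachable graph of P (2 states):
  p0 = rec X. d.X\{b,d}\{a,b,c}\{b,c,d} has moves =d=> p1
  p1 = (rec X. d.X\{b,d}\{a,b,c}\{b,c,d})\{b,d}\{a,b,c}\{b,c,d} has moves stopped
Reachable graph of Q (2 states):
  q0 = rec X. b.X\{b,d}\{a,b,c}\{b,c,d} has moves =b=> q1
  q1 = (rec X. b.X\{b,d}\{a,b,c}\{b,c,d})\{b,d}\{a,b,c}\{b,c,d} has moves stopped
Executing d from P (initial set {p0}):
  [1] d ⇒ {p1}
  — P admits the full trace.
Executing d from Q (initial set {q0}):
  [1] d ⇒ no successor for Q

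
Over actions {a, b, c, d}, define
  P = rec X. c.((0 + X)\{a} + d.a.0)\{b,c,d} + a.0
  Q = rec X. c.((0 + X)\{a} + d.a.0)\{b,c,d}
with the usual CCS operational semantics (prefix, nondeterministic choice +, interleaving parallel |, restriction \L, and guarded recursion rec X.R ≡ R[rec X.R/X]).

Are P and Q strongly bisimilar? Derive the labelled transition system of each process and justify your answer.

P ≁ Q

P's transition system — 3 states:
  u0 = rec X. c.((0 + X)\{a} + d.a.0)\{b,c,d} + a.0 → —a→ u1, —c→ u2
  u1 = 0 → (no moves)
  u2 = ((0 + (rec X. c.((0 + X)\{a} + d.a.0)\{b,c,d} + a.0))\{a} + d.a.0)\{b,c,d} → (no moves)
Q's transition system — 2 states:
  v0 = rec X. c.((0 + X)\{a} + d.a.0)\{b,c,d} → —c→ v1
  v1 = ((0 + (rec X. c.((0 + X)\{a} + d.a.0)\{b,c,d}))\{a} + d.a.0)\{b,c,d} → (no moves)
Bisimilarity quotient blocks:
  B0 = {u0}
  B1 = {u1, u2, v1}
  B2 = {v0}
u0 ∈ B0, v0 ∈ B2 → different blocks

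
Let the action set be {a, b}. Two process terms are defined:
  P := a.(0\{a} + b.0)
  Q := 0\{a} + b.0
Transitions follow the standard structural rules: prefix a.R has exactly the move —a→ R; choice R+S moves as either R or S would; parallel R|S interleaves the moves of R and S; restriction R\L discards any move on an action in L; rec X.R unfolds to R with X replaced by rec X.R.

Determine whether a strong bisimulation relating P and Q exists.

not bisimilar

Reachable graph of P (3 states):
  m0 = a.(0\{a} + b.0) ⊢ -a-> m1
  m1 = 0\{a} + b.0 ⊢ -b-> m2
  m2 = 0 ⊢ stopped
Reachable graph of Q (2 states):
  n0 = 0\{a} + b.0 ⊢ -b-> n1
  n1 = 0 ⊢ stopped
Bisimilarity quotient blocks:
  B0 = {m0}
  B1 = {m1, n0}
  B2 = {m2, n1}
m0 ∈ B0, n0 ∈ B1 → different blocks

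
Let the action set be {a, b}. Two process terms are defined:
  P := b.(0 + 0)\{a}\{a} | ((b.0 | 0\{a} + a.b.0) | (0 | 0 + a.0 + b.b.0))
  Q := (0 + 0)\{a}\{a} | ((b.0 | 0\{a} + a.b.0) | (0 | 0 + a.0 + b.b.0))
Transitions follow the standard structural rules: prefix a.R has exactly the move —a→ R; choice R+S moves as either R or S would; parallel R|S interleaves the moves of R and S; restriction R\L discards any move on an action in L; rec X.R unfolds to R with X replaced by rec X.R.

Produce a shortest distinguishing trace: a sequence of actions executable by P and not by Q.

baa

P's transition system — 24 states:
  m0 = b.(0 + 0)\{a}\{a} | ((b.0 | 0\{a} + a.b.0) | (0 | 0 + a.0 + b.b.0)) :: ··a··> m1, ··a··> m2, ··b··> m3, ··b··> m4, ··b··> m5
  m1 = b.(0 + 0)\{a}\{a} | ((b.0 | 0\{a} + a.b.0) | 0) :: ··a··> m6, ··b··> m7, ··b··> m8
  m2 = b.(0 + 0)\{a}\{a} | (b.0 | (0 | 0 + a.0 + b.b.0)) :: ··a··> m6, ··b··> m10, ··b··> m11, ··b··> m9
  m3 = (0 + 0)\{a}\{a} | ((b.0 | 0\{a} + a.b.0) | (0 | 0 + a.0 + b.b.0)) :: ··a··> m7, ··a··> m9, ··b··> m12, ··b··> m13
  m4 = b.(0 + 0)\{a}\{a} | ((b.0 | 0\{a} + a.b.0) | b.0) :: ··a··> m11, ··b··> m1, ··b··> m12, ··b··> m14
  m5 = b.(0 + 0)\{a}\{a} | (0 | 0\{a} | (0 | 0 + a.0 + b.b.0)) :: ··a··> m8, ··b··> m13, ··b··> m14
  m6 = b.(0 + 0)\{a}\{a} | (b.0 | 0) :: ··b··> m15, ··b··> m16
  m7 = (0 + 0)\{a}\{a} | ((b.0 | 0\{a} + a.b.0) | 0) :: ··a··> m15, ··b··> m17
  m8 = b.(0 + 0)\{a}\{a} | (0 | 0\{a} | 0) :: ··b··> m17
  m9 = (0 + 0)\{a}\{a} | (b.0 | (0 | 0 + a.0 + b.b.0)) :: ··a··> m15, ··b··> m18, ··b··> m19
  m10 = b.(0 + 0)\{a}\{a} | (0 | (0 | 0 + a.0 + b.b.0)) :: ··a··> m16, ··b··> m18, ··b··> m20
  m11 = b.(0 + 0)\{a}\{a} | (b.0 | b.0) :: ··b··> m19, ··b··> m20, ··b··> m6
  m12 = (0 + 0)\{a}\{a} | ((b.0 | 0\{a} + a.b.0) | b.0) :: ··a··> m19, ··b··> m21, ··b··> m7
  m13 = (0 + 0)\{a}\{a} | (0 | 0\{a} | (0 | 0 + a.0 + b.b.0)) :: ··a··> m17, ··b··> m21
  m14 = b.(0 + 0)\{a}\{a} | (0 | 0\{a} | b.0) :: ··b··> m21, ··b··> m8
  m15 = (0 + 0)\{a}\{a} | (b.0 | 0) :: ··b··> m22
  m16 = b.(0 + 0)\{a}\{a} | (0 | 0) :: ··b··> m22
  m17 = (0 + 0)\{a}\{a} | (0 | 0\{a} | 0) :: deadlocked
  m18 = (0 + 0)\{a}\{a} | (0 | (0 | 0 + a.0 + b.b.0)) :: ··a··> m22, ··b··> m23
  m19 = (0 + 0)\{a}\{a} | (b.0 | b.0) :: ··b··> m15, ··b··> m23
  m20 = b.(0 + 0)\{a}\{a} | (0 | b.0) :: ··b··> m16, ··b··> m23
  m21 = (0 + 0)\{a}\{a} | (0 | 0\{a} | b.0) :: ··b··> m17
  m22 = (0 + 0)\{a}\{a} | (0 | 0) :: deadlocked
  m23 = (0 + 0)\{a}\{a} | (0 | b.0) :: ··b··> m22
Q's transition system — 12 states:
  n0 = (0 + 0)\{a}\{a} | ((b.0 | 0\{a} + a.b.0) | (0 | 0 + a.0 + b.b.0)) :: ··a··> n1, ··a··> n2, ··b··> n3, ··b··> n4
  n1 = (0 + 0)\{a}\{a} | ((b.0 | 0\{a} + a.b.0) | 0) :: ··a··> n5, ··b··> n6
  n2 = (0 + 0)\{a}\{a} | (b.0 | (0 | 0 + a.0 + b.b.0)) :: ··a··> n5, ··b··> n7, ··b··> n8
  n3 = (0 + 0)\{a}\{a} | ((b.0 | 0\{a} + a.b.0) | b.0) :: ··a··> n8, ··b··> n1, ··b··> n9
  n4 = (0 + 0)\{a}\{a} | (0 | 0\{a} | (0 | 0 + a.0 + b.b.0)) :: ··a··> n6, ··b··> n9
  n5 = (0 + 0)\{a}\{a} | (b.0 | 0) :: ··b··> n10
  n6 = (0 + 0)\{a}\{a} | (0 | 0\{a} | 0) :: deadlocked
  n7 = (0 + 0)\{a}\{a} | (0 | (0 | 0 + a.0 + b.b.0)) :: ··a··> n10, ··b··> n11
  n8 = (0 + 0)\{a}\{a} | (b.0 | b.0) :: ··b··> n11, ··b··> n5
  n9 = (0 + 0)\{a}\{a} | (0 | 0\{a} | b.0) :: ··b··> n6
  n10 = (0 + 0)\{a}\{a} | (0 | 0) :: deadlocked
  n11 = (0 + 0)\{a}\{a} | (0 | b.0) :: ··b··> n10
Executing baa from P (initial set {m0}):
  [1] b ⇒ {m3, m4, m5}
  [2] a ⇒ {m11, m7, m8, m9}
  [3] a ⇒ {m15}
  ✓ P
Executing baa from Q (initial set {n0}):
  [1] b ⇒ {n3, n4}
  [2] a ⇒ {n6, n8}
  [3] a ⇒ no successor for Q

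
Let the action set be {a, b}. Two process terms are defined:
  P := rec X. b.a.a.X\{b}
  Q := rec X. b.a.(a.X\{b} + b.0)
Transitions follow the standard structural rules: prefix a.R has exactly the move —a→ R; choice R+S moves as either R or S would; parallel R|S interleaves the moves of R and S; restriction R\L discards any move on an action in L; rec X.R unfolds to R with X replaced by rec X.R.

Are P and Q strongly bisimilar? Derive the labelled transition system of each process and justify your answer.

LTS(P): 4 reachable states
  p0 = rec X. b.a.a.X\{b} :: ··b··> p1
  p1 = a.a.(rec X. b.a.a.X\{b})\{b} :: ··a··> p2
  p2 = a.(rec X. b.a.a.X\{b})\{b} :: ··a··> p3
  p3 = (rec X. b.a.a.X\{b})\{b} :: ·
LTS(Q): 5 reachable states
  q0 = rec X. b.a.(a.X\{b} + b.0) :: ··b··> q1
  q1 = a.(a.(rec X. b.a.(a.X\{b} + b.0))\{b} + b.0) :: ··a··> q2
  q2 = a.(rec X. b.a.(a.X\{b} + b.0))\{b} + b.0 :: ··a··> q3, ··b··> q4
  q3 = (rec X. b.a.(a.X\{b} + b.0))\{b} :: ·
  q4 = 0 :: ·
Coarsest stable partition (strong bisimilarity classes):
  B0 = {p0}
  B1 = {p1}
  B2 = {p2}
  B3 = {p3, q3, q4}
  B4 = {q0}
  B5 = {q1}
  B6 = {q2}
p0 ∈ B0, q0 ∈ B4 → different blocks

P ≁ Q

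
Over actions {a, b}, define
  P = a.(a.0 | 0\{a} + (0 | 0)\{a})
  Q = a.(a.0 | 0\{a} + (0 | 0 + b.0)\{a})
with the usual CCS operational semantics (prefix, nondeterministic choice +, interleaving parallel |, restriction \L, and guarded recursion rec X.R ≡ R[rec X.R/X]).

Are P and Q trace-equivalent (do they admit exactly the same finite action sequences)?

trace-distinct — witness ⟨ab⟩

P's transition system — 3 states:
  u0 = a.(a.0 | 0\{a} + (0 | 0)\{a}) :: -a-> u1
  u1 = a.0 | 0\{a} + (0 | 0)\{a} :: -a-> u2
  u2 = 0 | 0\{a} :: ·
Q's transition system — 4 states:
  v0 = a.(a.0 | 0\{a} + (0 | 0 + b.0)\{a}) :: -a-> v1
  v1 = a.0 | 0\{a} + (0 | 0 + b.0)\{a} :: -a-> v2, -b-> v3
  v2 = 0 | 0\{a} :: ·
  v3 = 0\{a} :: ·
Trace ⟨ab⟩ through Q, begin at {v0}:
  [1] a ⇒ {v1}
  [2] b ⇒ {v3}
  ✓ Q
Trace ⟨ab⟩ through P, begin at {u0}:
  [1] a ⇒ {u1}
  [2] b ⇒ ∅ (P stuck)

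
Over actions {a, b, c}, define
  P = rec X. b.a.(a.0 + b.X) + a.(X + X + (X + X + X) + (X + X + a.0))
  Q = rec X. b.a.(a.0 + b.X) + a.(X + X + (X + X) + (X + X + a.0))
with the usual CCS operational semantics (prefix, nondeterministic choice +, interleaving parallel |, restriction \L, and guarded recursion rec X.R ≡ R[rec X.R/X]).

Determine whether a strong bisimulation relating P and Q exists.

Reachable graph of P (5 states):
  s0 = rec X. b.a.(a.0 + b.X) + a.(X + X + (X + X + X) + (X + X + a.0)) has moves -a-> s1, -b-> s2
  s1 = (rec X. b.a.(a.0 + b.X) + a.(X + X + (X + X + X) + (X + X + a.0))) + (rec X. b.a.(a.0 + b.X) + a.(X + X + (X + X + X) + (X + X + a.0))) + ((rec X. b.a.(a.0 + b.X) + a.(X + X + (X + X + X) + (X + X + a.0))) + (rec X. b.a.(a.0 + b.X) + a.(X + X + (X + X + X) + (X + X + a.0))) + (rec X. b.a.(a.0 + b.X) + a.(X + X + (X + X + X) + (X + X + a.0)))) + ((rec X. b.a.(a.0 + b.X) + a.(X + X + (X + X + X) + (X + X + a.0))) + (rec X. b.a.(a.0 + b.X) + a.(X + X + (X + X + X) + (X + X + a.0))) + a.0) has moves -a-> s1, -a-> s3, -b-> s2
  s2 = a.(a.0 + b.(rec X. b.a.(a.0 + b.X) + a.(X + X + (X + X + X) + (X + X + a.0)))) has moves -a-> s4
  s3 = 0 has moves (no moves)
  s4 = a.0 + b.(rec X. b.a.(a.0 + b.X) + a.(X + X + (X + X + X) + (X + X + a.0))) has moves -a-> s3, -b-> s0
Reachable graph of Q (5 states):
  t0 = rec X. b.a.(a.0 + b.X) + a.(X + X + (X + X) + (X + X + a.0)) has moves -a-> t1, -b-> t2
  t1 = (rec X. b.a.(a.0 + b.X) + a.(X + X + (X + X) + (X + X + a.0))) + (rec X. b.a.(a.0 + b.X) + a.(X + X + (X + X) + (X + X + a.0))) + ((rec X. b.a.(a.0 + b.X) + a.(X + X + (X + X) + (X + X + a.0))) + (rec X. b.a.(a.0 + b.X) + a.(X + X + (X + X) + (X + X + a.0)))) + ((rec X. b.a.(a.0 + b.X) + a.(X + X + (X + X) + (X + X + a.0))) + (rec X. b.a.(a.0 + b.X) + a.(X + X + (X + X) + (X + X + a.0))) + a.0) has moves -a-> t1, -a-> t3, -b-> t2
  t2 = a.(a.0 + b.(rec X. b.a.(a.0 + b.X) + a.(X + X + (X + X) + (X + X + a.0)))) has moves -a-> t4
  t3 = 0 has moves (no moves)
  t4 = a.0 + b.(rec X. b.a.(a.0 + b.X) + a.(X + X + (X + X) + (X + X + a.0))) has moves -a-> t3, -b-> t0
Bisimilarity quotient blocks:
  B0 = {s0, t0}
  B1 = {s1, t1}
  B2 = {s3, t3}
  B3 = {s2, t2}
  B4 = {s4, t4}
s0 ∈ B0, t0 ∈ B0 → same block

P ~ Q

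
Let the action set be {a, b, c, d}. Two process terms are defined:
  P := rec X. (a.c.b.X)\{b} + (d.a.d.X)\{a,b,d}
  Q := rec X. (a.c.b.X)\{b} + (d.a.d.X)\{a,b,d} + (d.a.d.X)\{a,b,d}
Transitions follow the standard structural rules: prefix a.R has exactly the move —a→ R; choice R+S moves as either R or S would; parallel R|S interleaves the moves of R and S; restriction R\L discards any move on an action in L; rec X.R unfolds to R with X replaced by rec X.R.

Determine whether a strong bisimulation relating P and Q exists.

YES

LTS(P): 3 reachable states
  u0 = rec X. (a.c.b.X)\{b} + (d.a.d.X)\{a,b,d} ⊢ =a=> u1
  u1 = (c.b.(rec X. (a.c.b.X)\{b} + (d.a.d.X)\{a,b,d}))\{b} ⊢ =c=> u2
  u2 = (b.(rec X. (a.c.b.X)\{b} + (d.a.d.X)\{a,b,d}))\{b} ⊢ stopped
LTS(Q): 3 reachable states
  v0 = rec X. (a.c.b.X)\{b} + (d.a.d.X)\{a,b,d} + (d.a.d.X)\{a,b,d} ⊢ =a=> v1
  v1 = (c.b.(rec X. (a.c.b.X)\{b} + (d.a.d.X)\{a,b,d} + (d.a.d.X)\{a,b,d}))\{b} ⊢ =c=> v2
  v2 = (b.(rec X. (a.c.b.X)\{b} + (d.a.d.X)\{a,b,d} + (d.a.d.X)\{a,b,d}))\{b} ⊢ stopped
Bisimilarity quotient blocks:
  B0 = {u0, v0}
  B1 = {u1, v1}
  B2 = {u2, v2}
u0 ∈ B0, v0 ∈ B0 → same block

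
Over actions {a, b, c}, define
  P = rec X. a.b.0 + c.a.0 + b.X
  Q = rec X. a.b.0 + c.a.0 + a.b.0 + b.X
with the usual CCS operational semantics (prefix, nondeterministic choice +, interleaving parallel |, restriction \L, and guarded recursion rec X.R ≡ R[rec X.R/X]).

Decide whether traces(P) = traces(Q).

YES

Reachable graph of P (4 states):
  u0 = rec X. a.b.0 + c.a.0 + b.X ⊢ ··a··> u1, ··b··> u0, ··c··> u2
  u1 = b.0 ⊢ ··b··> u3
  u2 = a.0 ⊢ ··a··> u3
  u3 = 0 ⊢ stopped
Reachable graph of Q (4 states):
  v0 = rec X. a.b.0 + c.a.0 + a.b.0 + b.X ⊢ ··a··> v1, ··b··> v0, ··c··> v2
  v1 = b.0 ⊢ ··b··> v3
  v2 = a.0 ⊢ ··a··> v3
  v3 = 0 ⊢ stopped
Coarsest stable partition (strong bisimilarity classes):
  B0 = {u0, v0}
  B1 = {u1, v1}
  B2 = {u3, v3}
  B3 = {u2, v2}
u0 ∈ B0, v0 ∈ B0 → same block
Bisimilar ⇒ trace-equivalent.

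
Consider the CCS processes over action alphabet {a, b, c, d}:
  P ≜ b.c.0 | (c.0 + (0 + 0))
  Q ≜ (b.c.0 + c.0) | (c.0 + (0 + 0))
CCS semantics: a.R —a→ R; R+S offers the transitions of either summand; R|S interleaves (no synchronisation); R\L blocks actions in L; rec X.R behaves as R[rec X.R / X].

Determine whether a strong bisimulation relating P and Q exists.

not bisimilar

LTS(P): 6 reachable states
  s0 = b.c.0 | (c.0 + (0 + 0)) has moves -b-> s1, -c-> s2
  s1 = c.0 | (c.0 + (0 + 0)) has moves -c-> s3, -c-> s4
  s2 = b.c.0 | 0 has moves -b-> s4
  s3 = 0 | (c.0 + (0 + 0)) has moves -c-> s5
  s4 = c.0 | 0 has moves -c-> s5
  s5 = 0 | 0 has moves ·
LTS(Q): 6 reachable states
  t0 = (b.c.0 + c.0) | (c.0 + (0 + 0)) has moves -b-> t1, -c-> t2, -c-> t3
  t1 = c.0 | (c.0 + (0 + 0)) has moves -c-> t3, -c-> t4
  t2 = (b.c.0 + c.0) | 0 has moves -b-> t4, -c-> t5
  t3 = 0 | (c.0 + (0 + 0)) has moves -c-> t5
  t4 = c.0 | 0 has moves -c-> t5
  t5 = 0 | 0 has moves ·
Bisimilarity quotient blocks:
  B0 = {s0}
  B1 = {s1, t1}
  B2 = {s3, s4, t3, t4}
  B3 = {s5, t5}
  B4 = {s2}
  B5 = {t0}
  B6 = {t2}
s0 ∈ B0, t0 ∈ B5 → different blocks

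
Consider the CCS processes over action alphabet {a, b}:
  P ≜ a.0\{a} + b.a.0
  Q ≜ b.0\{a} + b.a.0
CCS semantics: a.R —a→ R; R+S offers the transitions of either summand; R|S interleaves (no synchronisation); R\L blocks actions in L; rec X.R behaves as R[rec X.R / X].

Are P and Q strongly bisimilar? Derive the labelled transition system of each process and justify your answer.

NO

LTS(P): 4 reachable states
  m0 = a.0\{a} + b.a.0 has moves -a-> m1, -b-> m2
  m1 = 0\{a} has moves ·
  m2 = a.0 has moves -a-> m3
  m3 = 0 has moves ·
LTS(Q): 4 reachable states
  n0 = b.0\{a} + b.a.0 has moves -b-> n1, -b-> n2
  n1 = 0\{a} has moves ·
  n2 = a.0 has moves -a-> n3
  n3 = 0 has moves ·
Bisimilarity quotient blocks:
  B0 = {m0}
  B1 = {m1, m3, n1, n3}
  B2 = {m2, n2}
  B3 = {n0}
m0 ∈ B0, n0 ∈ B3 → different blocks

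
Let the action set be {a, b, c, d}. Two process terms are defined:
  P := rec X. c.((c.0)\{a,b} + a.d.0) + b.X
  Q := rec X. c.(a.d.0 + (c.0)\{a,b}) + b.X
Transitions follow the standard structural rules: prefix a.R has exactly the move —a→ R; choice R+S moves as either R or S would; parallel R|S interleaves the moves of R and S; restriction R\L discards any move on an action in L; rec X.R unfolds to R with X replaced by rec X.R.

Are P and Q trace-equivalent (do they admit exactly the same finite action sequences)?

YES

P's transition system — 5 states:
  u0 = rec X. c.((c.0)\{a,b} + a.d.0) + b.X ⊢ --b--▸ u0, --c--▸ u1
  u1 = (c.0)\{a,b} + a.d.0 ⊢ --a--▸ u2, --c--▸ u3
  u2 = d.0 ⊢ --d--▸ u4
  u3 = 0\{a,b} ⊢ deadlocked
  u4 = 0 ⊢ deadlocked
Q's transition system — 5 states:
  v0 = rec X. c.(a.d.0 + (c.0)\{a,b}) + b.X ⊢ --b--▸ v0, --c--▸ v1
  v1 = a.d.0 + (c.0)\{a,b} ⊢ --a--▸ v2, --c--▸ v3
  v2 = d.0 ⊢ --d--▸ v4
  v3 = 0\{a,b} ⊢ deadlocked
  v4 = 0 ⊢ deadlocked
Partition-refinement fixed point:
  B0 = {u0, v0}
  B1 = {u1, v1}
  B2 = {u3, u4, v3, v4}
  B3 = {u2, v2}
u0 ∈ B0, v0 ∈ B0 → same block
Bisimilar ⇒ trace-equivalent.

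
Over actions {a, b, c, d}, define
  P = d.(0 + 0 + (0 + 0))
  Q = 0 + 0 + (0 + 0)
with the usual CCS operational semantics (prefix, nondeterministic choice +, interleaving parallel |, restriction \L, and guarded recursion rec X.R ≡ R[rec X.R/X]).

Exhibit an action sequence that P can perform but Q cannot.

d

P's transition system — 2 states:
  m0 = d.(0 + 0 + (0 + 0)) :: --d--▸ m1
  m1 = 0 + 0 + (0 + 0) :: ·
Q's transition system — 1 states:
  n0 = 0 + 0 + (0 + 0) :: ·
Run σ = ⟨d⟩ on P: start {m0}
  [1] d ⇒ {m1}
  — P admits the full trace.
Run σ = ⟨d⟩ on Q: start {n0}
  [1] d ⇒ no successor for Q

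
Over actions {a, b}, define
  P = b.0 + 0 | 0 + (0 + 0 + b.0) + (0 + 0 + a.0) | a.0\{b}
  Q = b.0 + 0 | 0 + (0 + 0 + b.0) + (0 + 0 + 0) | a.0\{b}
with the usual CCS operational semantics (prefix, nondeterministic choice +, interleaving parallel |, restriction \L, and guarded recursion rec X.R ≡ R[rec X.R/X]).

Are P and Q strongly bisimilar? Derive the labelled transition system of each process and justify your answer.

P's transition system — 5 states:
  u0 = b.0 + 0 | 0 + (0 + 0 + b.0) + (0 + 0 + a.0) | a.0\{b} ⊢ --a--▸ u1, --a--▸ u2, --b--▸ u3
  u1 = (0 + 0 + a.0) | 0\{b} ⊢ --a--▸ u4
  u2 = 0 | a.0\{b} ⊢ --a--▸ u4
  u3 = 0 ⊢ stopped
  u4 = 0 | 0\{b} ⊢ stopped
Q's transition system — 3 states:
  v0 = b.0 + 0 | 0 + (0 + 0 + b.0) + (0 + 0 + 0) | a.0\{b} ⊢ --a--▸ v1, --b--▸ v2
  v1 = (0 + 0 + 0) | 0\{b} ⊢ stopped
  v2 = 0 ⊢ stopped
Bisimilarity quotient blocks:
  B0 = {u0}
  B1 = {u1, u2}
  B2 = {u3, u4, v1, v2}
  B3 = {v0}
u0 ∈ B0, v0 ∈ B3 → different blocks

P ≁ Q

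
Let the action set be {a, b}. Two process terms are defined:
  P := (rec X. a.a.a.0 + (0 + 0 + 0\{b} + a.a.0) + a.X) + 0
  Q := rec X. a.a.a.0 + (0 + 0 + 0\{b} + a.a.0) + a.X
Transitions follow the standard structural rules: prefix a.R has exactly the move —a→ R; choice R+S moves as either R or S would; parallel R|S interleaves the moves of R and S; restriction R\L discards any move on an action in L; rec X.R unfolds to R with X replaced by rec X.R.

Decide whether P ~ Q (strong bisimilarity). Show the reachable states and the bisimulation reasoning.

Reachable graph of P (5 states):
  s0 = (rec X. a.a.a.0 + (0 + 0 + 0\{b} + a.a.0) + a.X) + 0 | -a-> s1, -a-> s2, -a-> s3
  s1 = a.0 | -a-> s4
  s2 = a.a.0 | -a-> s1
  s3 = rec X. a.a.a.0 + (0 + 0 + 0\{b} + a.a.0) + a.X | -a-> s1, -a-> s2, -a-> s3
  s4 = 0 | deadlocked
Reachable graph of Q (4 states):
  t0 = rec X. a.a.a.0 + (0 + 0 + 0\{b} + a.a.0) + a.X | -a-> t0, -a-> t1, -a-> t2
  t1 = a.0 | -a-> t3
  t2 = a.a.0 | -a-> t1
  t3 = 0 | deadlocked
Coarsest stable partition (strong bisimilarity classes):
  B0 = {s0, s3, t0}
  B1 = {s2, t2}
  B2 = {s1, t1}
  B3 = {s4, t3}
s0 ∈ B0, t0 ∈ B0 → same block

YES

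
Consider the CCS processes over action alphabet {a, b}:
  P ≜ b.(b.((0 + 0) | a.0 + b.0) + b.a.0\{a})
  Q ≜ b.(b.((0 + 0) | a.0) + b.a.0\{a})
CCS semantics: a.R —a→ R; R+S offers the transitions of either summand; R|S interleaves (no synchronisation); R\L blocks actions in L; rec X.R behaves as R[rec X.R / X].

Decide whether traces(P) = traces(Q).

NO — witness ⟨bbb⟩

Reachable graph of P (7 states):
  p0 = b.(b.((0 + 0) | a.0 + b.0) + b.a.0\{a}) ⊢ -b-> p1
  p1 = b.((0 + 0) | a.0 + b.0) + b.a.0\{a} ⊢ -b-> p2, -b-> p3
  p2 = (0 + 0) | a.0 + b.0 ⊢ -a-> p4, -b-> p5
  p3 = a.0\{a} ⊢ -a-> p6
  p4 = (0 + 0) | 0 ⊢ stopped
  p5 = 0 ⊢ stopped
  p6 = 0\{a} ⊢ stopped
Reachable graph of Q (6 states):
  q0 = b.(b.((0 + 0) | a.0) + b.a.0\{a}) ⊢ -b-> q1
  q1 = b.((0 + 0) | a.0) + b.a.0\{a} ⊢ -b-> q2, -b-> q3
  q2 = (0 + 0) | a.0 ⊢ -a-> q4
  q3 = a.0\{a} ⊢ -a-> q5
  q4 = (0 + 0) | 0 ⊢ stopped
  q5 = 0\{a} ⊢ stopped
Trace ⟨bbb⟩ through P, begin at {p0}:
  step 1 (b): {p1}
  step 2 (b): {p2, p3}
  step 3 (b): {p5}
  — P admits the full trace.
Trace ⟨bbb⟩ through Q, begin at {q0}:
  step 1 (b): {q1}
  step 2 (b): {q2, q3}
  step 3 (b): ∅  — Q cannot continue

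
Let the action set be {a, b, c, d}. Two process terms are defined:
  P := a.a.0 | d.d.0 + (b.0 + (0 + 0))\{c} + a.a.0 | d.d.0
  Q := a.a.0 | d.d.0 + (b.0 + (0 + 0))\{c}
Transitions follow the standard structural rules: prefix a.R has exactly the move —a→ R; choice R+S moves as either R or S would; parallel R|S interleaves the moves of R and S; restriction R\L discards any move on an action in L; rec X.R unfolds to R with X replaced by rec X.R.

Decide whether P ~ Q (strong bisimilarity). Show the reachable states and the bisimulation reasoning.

LTS(P): 10 reachable states
  s0 = a.a.0 | d.d.0 + (b.0 + (0 + 0))\{c} + a.a.0 | d.d.0 ⊢ --a--▸ s1, --b--▸ s2, --d--▸ s3
  s1 = a.0 | d.d.0 ⊢ --a--▸ s4, --d--▸ s5
  s2 = 0\{c} ⊢ deadlocked
  s3 = a.a.0 | d.0 ⊢ --a--▸ s5, --d--▸ s6
  s4 = 0 | d.d.0 ⊢ --d--▸ s7
  s5 = a.0 | d.0 ⊢ --a--▸ s7, --d--▸ s8
  s6 = a.a.0 | 0 ⊢ --a--▸ s8
  s7 = 0 | d.0 ⊢ --d--▸ s9
  s8 = a.0 | 0 ⊢ --a--▸ s9
  s9 = 0 | 0 ⊢ deadlocked
LTS(Q): 10 reachable states
  t0 = a.a.0 | d.d.0 + (b.0 + (0 + 0))\{c} ⊢ --a--▸ t1, --b--▸ t2, --d--▸ t3
  t1 = a.0 | d.d.0 ⊢ --a--▸ t4, --d--▸ t5
  t2 = 0\{c} ⊢ deadlocked
  t3 = a.a.0 | d.0 ⊢ --a--▸ t5, --d--▸ t6
  t4 = 0 | d.d.0 ⊢ --d--▸ t7
  t5 = a.0 | d.0 ⊢ --a--▸ t7, --d--▸ t8
  t6 = a.a.0 | 0 ⊢ --a--▸ t8
  t7 = 0 | d.0 ⊢ --d--▸ t9
  t8 = a.0 | 0 ⊢ --a--▸ t9
  t9 = 0 | 0 ⊢ deadlocked
Partition-refinement fixed point:
  B0 = {s0, t0}
  B1 = {s1, t1}
  B2 = {s5, t5}
  B3 = {s7, t7}
  B4 = {s2, s9, t2, t9}
  B5 = {s8, t8}
  B6 = {s4, t4}
  B7 = {s3, t3}
  B8 = {s6, t6}
s0 ∈ B0, t0 ∈ B0 → same block

P ~ Q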